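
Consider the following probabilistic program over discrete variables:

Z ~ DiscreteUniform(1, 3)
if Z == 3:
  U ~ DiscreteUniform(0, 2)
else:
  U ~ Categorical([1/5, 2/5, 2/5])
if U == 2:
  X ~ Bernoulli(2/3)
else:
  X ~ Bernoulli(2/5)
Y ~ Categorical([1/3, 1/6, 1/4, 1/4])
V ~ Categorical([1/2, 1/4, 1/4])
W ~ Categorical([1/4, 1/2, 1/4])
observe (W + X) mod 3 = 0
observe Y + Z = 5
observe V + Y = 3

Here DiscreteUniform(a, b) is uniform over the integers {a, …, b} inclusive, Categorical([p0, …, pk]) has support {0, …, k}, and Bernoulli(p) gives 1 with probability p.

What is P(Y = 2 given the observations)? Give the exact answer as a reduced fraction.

Enumerate traces; 12 have nonzero weight after conditioning:
  (Z=2, U=0, X=0, Y=3, V=0, W=0) weight 1/800
  (Z=2, U=0, X=1, Y=3, V=0, W=2) weight 1/1200
  (Z=2, U=1, X=0, Y=3, V=0, W=0) weight 1/400
  (Z=2, U=1, X=1, Y=3, V=0, W=2) weight 1/600
  (Z=2, U=2, X=0, Y=3, V=0, W=0) weight 1/720
  (Z=2, U=2, X=1, Y=3, V=0, W=2) weight 1/360
  (Z=3, U=0, X=0, Y=2, V=1, W=0) weight 1/960
  (Z=3, U=0, X=1, Y=2, V=1, W=2) weight 1/1440
  … 4 more
Group by Y:
  weight(Y=2) = 1/192
  weight(Y=3) = 1/96
Total weight = 1/192 + 1/96 = 1/64
P(Y=2 | obs) = 1/192 / 1/64 = 1/3
P(Y=3 | obs) = 1/96 / 1/64 = 2/3

P(Y = 2 | obs) = 1/3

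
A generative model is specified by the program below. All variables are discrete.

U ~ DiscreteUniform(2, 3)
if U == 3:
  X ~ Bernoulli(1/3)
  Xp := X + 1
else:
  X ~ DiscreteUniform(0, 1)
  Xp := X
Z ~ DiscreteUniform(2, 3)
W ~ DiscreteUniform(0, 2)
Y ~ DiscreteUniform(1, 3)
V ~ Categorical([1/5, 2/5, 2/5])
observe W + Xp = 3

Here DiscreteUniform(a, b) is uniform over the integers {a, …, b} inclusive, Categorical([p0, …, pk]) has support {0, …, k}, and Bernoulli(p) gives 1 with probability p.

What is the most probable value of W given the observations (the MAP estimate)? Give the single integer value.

Enumerate traces; 54 have nonzero weight after conditioning:
  (U=2, X=1, Z=2, W=2, Y=1, V=0) weight 1/360
  (U=2, X=1, Z=2, W=2, Y=1, V=1) weight 1/180
  (U=2, X=1, Z=2, W=2, Y=1, V=2) weight 1/180
  (U=2, X=1, Z=2, W=2, Y=2, V=0) weight 1/360
  (U=2, X=1, Z=2, W=2, Y=2, V=1) weight 1/180
  (U=2, X=1, Z=2, W=2, Y=2, V=2) weight 1/180
  (U=2, X=1, Z=2, W=2, Y=3, V=0) weight 1/360
  (U=2, X=1, Z=2, W=2, Y=3, V=1) weight 1/180
  (U=3, X=1, Z=2, W=1, Y=1, V=0) weight 1/540
  … 45 more
Group by W:
  weight(W=1) = 1/18
  weight(W=2) = 7/36
Total weight = 1/18 + 7/36 = 1/4
P(W=1 | obs) = 1/18 / 1/4 = 2/9
P(W=2 | obs) = 7/36 / 1/4 = 7/9
argmax = 2

argmax_v P(W = v | obs) = 2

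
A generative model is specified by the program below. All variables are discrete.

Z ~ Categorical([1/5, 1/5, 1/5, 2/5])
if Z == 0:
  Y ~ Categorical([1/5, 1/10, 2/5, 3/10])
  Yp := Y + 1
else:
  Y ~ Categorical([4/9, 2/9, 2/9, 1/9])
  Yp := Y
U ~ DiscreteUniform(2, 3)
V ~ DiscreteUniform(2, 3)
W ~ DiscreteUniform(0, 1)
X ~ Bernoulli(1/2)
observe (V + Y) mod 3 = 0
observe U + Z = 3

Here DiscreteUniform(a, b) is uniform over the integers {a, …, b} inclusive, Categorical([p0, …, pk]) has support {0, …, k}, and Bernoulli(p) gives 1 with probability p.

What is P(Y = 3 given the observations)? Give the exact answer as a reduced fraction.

Enumerate traces; 24 have nonzero weight after conditioning:
  (Z=0, Y=0, U=3, V=3, W=0, X=0) weight 1/400
  (Z=0, Y=0, U=3, V=3, W=0, X=1) weight 1/400
  (Z=0, Y=0, U=3, V=3, W=1, X=0) weight 1/400
  (Z=0, Y=0, U=3, V=3, W=1, X=1) weight 1/400
  (Z=0, Y=1, U=3, V=2, W=0, X=0) weight 1/800
  (Z=0, Y=1, U=3, V=2, W=0, X=1) weight 1/800
  (Z=0, Y=1, U=3, V=2, W=1, X=0) weight 1/800
  (Z=0, Y=1, U=3, V=2, W=1, X=1) weight 1/800
  (Z=0, Y=3, U=3, V=3, W=0, X=0) weight 3/800
  … 15 more
Group by Y:
  weight(Y=0) = 29/900
  weight(Y=1) = 29/1800
  weight(Y=3) = 37/1800
Total weight = 29/900 + 29/1800 + 37/1800 = 31/450
P(Y=0 | obs) = 29/900 / 31/450 = 29/62
P(Y=1 | obs) = 29/1800 / 31/450 = 29/124
P(Y=3 | obs) = 37/1800 / 31/450 = 37/124

P(Y = 3 | obs) = 37/124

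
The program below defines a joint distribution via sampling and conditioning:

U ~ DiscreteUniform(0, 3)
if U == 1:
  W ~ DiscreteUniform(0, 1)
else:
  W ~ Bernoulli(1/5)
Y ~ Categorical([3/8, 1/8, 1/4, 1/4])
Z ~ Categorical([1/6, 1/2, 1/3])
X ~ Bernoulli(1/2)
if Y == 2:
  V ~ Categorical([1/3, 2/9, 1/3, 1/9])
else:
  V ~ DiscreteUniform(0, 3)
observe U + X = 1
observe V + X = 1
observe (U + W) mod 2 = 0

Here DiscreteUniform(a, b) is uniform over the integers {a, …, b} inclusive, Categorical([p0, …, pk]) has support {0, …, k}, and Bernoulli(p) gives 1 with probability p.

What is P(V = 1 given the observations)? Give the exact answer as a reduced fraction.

P(V = 1 | obs) = 175/487

Enumerate traces; 24 have nonzero weight after conditioning:
  (U=0, W=0, Y=0, Z=0, X=1, V=0) weight 1/640
  (U=0, W=0, Y=0, Z=1, X=1, V=0) weight 3/640
  (U=0, W=0, Y=0, Z=2, X=1, V=0) weight 1/320
  (U=0, W=0, Y=1, Z=0, X=1, V=0) weight 1/1920
  (U=0, W=0, Y=1, Z=1, X=1, V=0) weight 1/640
  (U=0, W=0, Y=1, Z=2, X=1, V=0) weight 1/960
  (U=0, W=0, Y=2, Z=0, X=1, V=0) weight 1/720
  (U=0, W=0, Y=2, Z=1, X=1, V=0) weight 1/240
  (U=1, W=1, Y=0, Z=0, X=0, V=1) weight 1/1024
  … 15 more
Group by V:
  weight(V=0) = 13/480
  weight(V=1) = 35/2304
Total weight = 13/480 + 35/2304 = 487/11520
P(V=0 | obs) = 13/480 / 487/11520 = 312/487
P(V=1 | obs) = 35/2304 / 487/11520 = 175/487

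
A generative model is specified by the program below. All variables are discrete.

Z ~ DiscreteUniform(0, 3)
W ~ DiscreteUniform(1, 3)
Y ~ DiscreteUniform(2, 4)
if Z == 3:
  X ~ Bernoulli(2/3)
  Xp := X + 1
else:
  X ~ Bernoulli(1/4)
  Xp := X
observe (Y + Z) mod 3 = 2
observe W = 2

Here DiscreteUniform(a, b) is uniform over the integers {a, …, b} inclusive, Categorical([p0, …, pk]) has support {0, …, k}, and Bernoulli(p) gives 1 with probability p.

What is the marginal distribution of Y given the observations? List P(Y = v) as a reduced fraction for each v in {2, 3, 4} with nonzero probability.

Enumerate traces; 8 have nonzero weight after conditioning:
  (Z=0, W=2, Y=2, X=0) weight 1/48
  (Z=0, W=2, Y=2, X=1) weight 1/144
  (Z=1, W=2, Y=4, X=0) weight 1/48
  (Z=1, W=2, Y=4, X=1) weight 1/144
  (Z=2, W=2, Y=3, X=0) weight 1/48
  (Z=2, W=2, Y=3, X=1) weight 1/144
  (Z=3, W=2, Y=2, X=0) weight 1/108
  (Z=3, W=2, Y=2, X=1) weight 1/54
Group by Y:
  weight(Y=2) = 1/18
  weight(Y=3) = 1/36
  weight(Y=4) = 1/36
Total weight = 1/18 + 1/36 + 1/36 = 1/9
P(Y=2 | obs) = 1/18 / 1/9 = 1/2
P(Y=3 | obs) = 1/36 / 1/9 = 1/4
P(Y=4 | obs) = 1/36 / 1/9 = 1/4

P(Y=2) = 1/2, P(Y=3) = 1/4, P(Y=4) = 1/4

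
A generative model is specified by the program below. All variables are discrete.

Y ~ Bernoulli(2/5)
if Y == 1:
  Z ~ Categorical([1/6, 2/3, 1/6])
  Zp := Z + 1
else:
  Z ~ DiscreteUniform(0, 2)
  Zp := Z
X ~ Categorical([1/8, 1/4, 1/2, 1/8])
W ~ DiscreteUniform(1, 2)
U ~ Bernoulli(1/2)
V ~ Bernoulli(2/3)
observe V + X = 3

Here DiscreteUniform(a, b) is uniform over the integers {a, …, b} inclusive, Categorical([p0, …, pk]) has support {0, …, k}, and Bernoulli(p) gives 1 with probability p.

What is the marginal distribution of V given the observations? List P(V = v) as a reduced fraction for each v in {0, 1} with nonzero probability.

P(V=0) = 1/9, P(V=1) = 8/9

Enumerate traces; 48 have nonzero weight after conditioning:
  (Y=0, Z=0, X=2, W=1, U=0, V=1) weight 1/60
  (Y=0, Z=0, X=2, W=1, U=1, V=1) weight 1/60
  (Y=0, Z=0, X=2, W=2, U=0, V=1) weight 1/60
  (Y=0, Z=0, X=2, W=2, U=1, V=1) weight 1/60
  (Y=0, Z=0, X=3, W=1, U=0, V=0) weight 1/480
  (Y=0, Z=0, X=3, W=1, U=1, V=0) weight 1/480
  (Y=0, Z=0, X=3, W=2, U=0, V=0) weight 1/480
  (Y=0, Z=0, X=3, W=2, U=1, V=0) weight 1/480
  … 40 more
Group by V:
  weight(V=0) = 1/24
  weight(V=1) = 1/3
Total weight = 1/24 + 1/3 = 3/8
P(V=0 | obs) = 1/24 / 3/8 = 1/9
P(V=1 | obs) = 1/3 / 3/8 = 8/9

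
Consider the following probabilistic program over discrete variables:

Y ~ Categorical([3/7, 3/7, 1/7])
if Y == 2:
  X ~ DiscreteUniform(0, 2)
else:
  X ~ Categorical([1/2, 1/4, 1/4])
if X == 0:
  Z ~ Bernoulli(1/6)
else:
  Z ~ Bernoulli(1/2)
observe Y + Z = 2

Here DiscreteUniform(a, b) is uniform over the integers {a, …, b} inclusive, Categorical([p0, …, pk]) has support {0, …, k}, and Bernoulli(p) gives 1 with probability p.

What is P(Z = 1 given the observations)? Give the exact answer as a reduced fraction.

P(Z = 1 | obs) = 18/29

Enumerate traces; 6 have nonzero weight after conditioning:
  (Y=1, X=0, Z=1) weight 1/28
  (Y=1, X=1, Z=1) weight 3/56
  (Y=1, X=2, Z=1) weight 3/56
  (Y=2, X=0, Z=0) weight 5/126
  (Y=2, X=1, Z=0) weight 1/42
  (Y=2, X=2, Z=0) weight 1/42
Group by Z:
  weight(Z=0) = 11/126
  weight(Z=1) = 1/7
Total weight = 11/126 + 1/7 = 29/126
P(Z=0 | obs) = 11/126 / 29/126 = 11/29
P(Z=1 | obs) = 1/7 / 29/126 = 18/29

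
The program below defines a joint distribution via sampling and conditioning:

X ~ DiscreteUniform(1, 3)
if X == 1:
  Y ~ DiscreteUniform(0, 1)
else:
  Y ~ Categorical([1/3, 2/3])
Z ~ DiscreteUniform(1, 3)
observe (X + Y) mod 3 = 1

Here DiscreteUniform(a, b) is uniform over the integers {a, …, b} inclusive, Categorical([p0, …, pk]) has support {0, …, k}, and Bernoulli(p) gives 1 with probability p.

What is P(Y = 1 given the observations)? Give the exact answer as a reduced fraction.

Enumerate traces; 6 have nonzero weight after conditioning:
  (X=1, Y=0, Z=1) weight 1/18
  (X=1, Y=0, Z=2) weight 1/18
  (X=1, Y=0, Z=3) weight 1/18
  (X=3, Y=1, Z=1) weight 2/27
  (X=3, Y=1, Z=2) weight 2/27
  (X=3, Y=1, Z=3) weight 2/27
Group by Y:
  weight(Y=0) = 1/6
  weight(Y=1) = 2/9
Total weight = 1/6 + 2/9 = 7/18
P(Y=0 | obs) = 1/6 / 7/18 = 3/7
P(Y=1 | obs) = 2/9 / 7/18 = 4/7

P(Y = 1 | obs) = 4/7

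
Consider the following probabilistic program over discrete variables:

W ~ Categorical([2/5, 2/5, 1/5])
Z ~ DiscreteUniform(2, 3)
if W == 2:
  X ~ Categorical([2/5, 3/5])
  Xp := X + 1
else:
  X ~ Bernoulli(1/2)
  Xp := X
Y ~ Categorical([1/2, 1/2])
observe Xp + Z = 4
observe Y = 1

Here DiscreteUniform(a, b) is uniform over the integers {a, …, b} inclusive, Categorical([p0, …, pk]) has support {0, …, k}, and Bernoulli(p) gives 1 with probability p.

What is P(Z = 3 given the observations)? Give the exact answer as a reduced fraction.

P(Z = 3 | obs) = 4/5

Enumerate traces; 4 have nonzero weight after conditioning:
  (W=0, Z=3, X=1, Y=1) weight 1/20
  (W=1, Z=3, X=1, Y=1) weight 1/20
  (W=2, Z=2, X=1, Y=1) weight 3/100
  (W=2, Z=3, X=0, Y=1) weight 1/50
Group by Z:
  weight(Z=2) = 3/100
  weight(Z=3) = 3/25
Total weight = 3/100 + 3/25 = 3/20
P(Z=2 | obs) = 3/100 / 3/20 = 1/5
P(Z=3 | obs) = 3/25 / 3/20 = 4/5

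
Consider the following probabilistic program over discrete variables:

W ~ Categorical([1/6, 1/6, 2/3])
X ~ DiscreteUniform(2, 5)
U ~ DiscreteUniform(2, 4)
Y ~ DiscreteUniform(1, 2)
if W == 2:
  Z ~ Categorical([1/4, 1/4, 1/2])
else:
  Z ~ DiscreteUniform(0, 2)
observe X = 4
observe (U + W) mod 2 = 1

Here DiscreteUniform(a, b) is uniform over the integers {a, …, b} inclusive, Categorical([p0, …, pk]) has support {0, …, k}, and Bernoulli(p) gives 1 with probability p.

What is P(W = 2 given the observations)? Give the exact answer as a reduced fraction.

Enumerate traces; 24 have nonzero weight after conditioning:
  (W=0, X=4, U=3, Y=1, Z=0) weight 1/432
  (W=0, X=4, U=3, Y=1, Z=1) weight 1/432
  (W=0, X=4, U=3, Y=1, Z=2) weight 1/432
  (W=0, X=4, U=3, Y=2, Z=0) weight 1/432
  (W=0, X=4, U=3, Y=2, Z=1) weight 1/432
  (W=0, X=4, U=3, Y=2, Z=2) weight 1/432
  (W=1, X=4, U=2, Y=1, Z=0) weight 1/432
  (W=1, X=4, U=2, Y=1, Z=1) weight 1/432
  (W=2, X=4, U=3, Y=1, Z=0) weight 1/144
  … 15 more
Group by W:
  weight(W=0) = 1/72
  weight(W=1) = 1/36
  weight(W=2) = 1/18
Total weight = 1/72 + 1/36 + 1/18 = 7/72
P(W=0 | obs) = 1/72 / 7/72 = 1/7
P(W=1 | obs) = 1/36 / 7/72 = 2/7
P(W=2 | obs) = 1/18 / 7/72 = 4/7

P(W = 2 | obs) = 4/7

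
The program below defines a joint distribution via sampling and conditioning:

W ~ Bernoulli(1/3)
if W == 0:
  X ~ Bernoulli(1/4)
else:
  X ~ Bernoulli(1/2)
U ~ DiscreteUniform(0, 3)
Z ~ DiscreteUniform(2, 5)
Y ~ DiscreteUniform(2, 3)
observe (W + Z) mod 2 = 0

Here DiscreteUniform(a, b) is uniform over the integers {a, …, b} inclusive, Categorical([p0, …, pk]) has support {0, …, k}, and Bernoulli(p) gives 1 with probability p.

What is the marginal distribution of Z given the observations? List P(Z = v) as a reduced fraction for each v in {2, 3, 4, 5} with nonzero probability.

P(Z=2) = 1/3, P(Z=3) = 1/6, P(Z=4) = 1/3, P(Z=5) = 1/6

Enumerate traces; 64 have nonzero weight after conditioning:
  (W=0, X=0, U=0, Z=2, Y=2) weight 1/64
  (W=0, X=0, U=0, Z=2, Y=3) weight 1/64
  (W=0, X=0, U=0, Z=4, Y=2) weight 1/64
  (W=0, X=0, U=0, Z=4, Y=3) weight 1/64
  (W=0, X=0, U=1, Z=2, Y=2) weight 1/64
  (W=0, X=0, U=1, Z=2, Y=3) weight 1/64
  (W=0, X=0, U=1, Z=4, Y=2) weight 1/64
  (W=0, X=0, U=1, Z=4, Y=3) weight 1/64
  (W=1, X=0, U=0, Z=3, Y=2) weight 1/192
  (W=1, X=0, U=0, Z=5, Y=2) weight 1/192
  … 54 more
Group by Z:
  weight(Z=2) = 1/6
  weight(Z=3) = 1/12
  weight(Z=4) = 1/6
  weight(Z=5) = 1/12
Total weight = 1/6 + 1/12 + 1/6 + 1/12 = 1/2
P(Z=2 | obs) = 1/6 / 1/2 = 1/3
P(Z=3 | obs) = 1/12 / 1/2 = 1/6
P(Z=4 | obs) = 1/6 / 1/2 = 1/3
P(Z=5 | obs) = 1/12 / 1/2 = 1/6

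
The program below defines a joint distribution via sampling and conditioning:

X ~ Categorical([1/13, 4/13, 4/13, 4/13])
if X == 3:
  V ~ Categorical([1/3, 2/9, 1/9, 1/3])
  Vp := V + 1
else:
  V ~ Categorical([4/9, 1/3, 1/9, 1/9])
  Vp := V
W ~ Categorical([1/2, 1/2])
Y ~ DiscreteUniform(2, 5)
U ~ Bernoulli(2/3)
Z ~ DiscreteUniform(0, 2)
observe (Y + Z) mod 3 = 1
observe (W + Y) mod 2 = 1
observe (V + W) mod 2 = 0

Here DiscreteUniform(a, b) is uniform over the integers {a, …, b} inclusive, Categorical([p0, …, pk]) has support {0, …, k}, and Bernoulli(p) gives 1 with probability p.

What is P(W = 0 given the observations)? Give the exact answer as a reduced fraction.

Enumerate traces; 64 have nonzero weight after conditioning:
  (X=0, V=0, W=0, Y=3, U=0, Z=1) weight 1/2106
  (X=0, V=0, W=0, Y=3, U=1, Z=1) weight 1/1053
  (X=0, V=0, W=0, Y=5, U=0, Z=2) weight 1/2106
  (X=0, V=0, W=0, Y=5, U=1, Z=2) weight 1/1053
  (X=0, V=1, W=1, Y=2, U=0, Z=2) weight 1/2808
  (X=0, V=1, W=1, Y=2, U=1, Z=2) weight 1/1404
  (X=0, V=1, W=1, Y=4, U=0, Z=0) weight 1/2808
  (X=0, V=1, W=1, Y=4, U=1, Z=0) weight 1/1404
  … 56 more
Group by W:
  weight(W=0) = 61/1404
  weight(W=1) = 14/351
Total weight = 61/1404 + 14/351 = 1/12
P(W=0 | obs) = 61/1404 / 1/12 = 61/117
P(W=1 | obs) = 14/351 / 1/12 = 56/117

P(W = 0 | obs) = 61/117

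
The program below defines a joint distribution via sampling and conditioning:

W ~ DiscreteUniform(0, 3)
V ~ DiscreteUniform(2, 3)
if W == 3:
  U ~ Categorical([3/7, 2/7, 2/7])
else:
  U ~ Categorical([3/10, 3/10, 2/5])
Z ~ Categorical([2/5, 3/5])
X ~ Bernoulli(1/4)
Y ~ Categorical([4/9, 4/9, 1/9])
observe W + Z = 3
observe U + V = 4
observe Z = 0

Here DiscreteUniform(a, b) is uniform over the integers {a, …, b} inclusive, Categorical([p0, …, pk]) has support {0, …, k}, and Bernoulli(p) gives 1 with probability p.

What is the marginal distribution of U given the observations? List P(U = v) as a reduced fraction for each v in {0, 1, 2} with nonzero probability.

P(U=1) = 1/2, P(U=2) = 1/2

Enumerate traces; 12 have nonzero weight after conditioning:
  (W=3, V=2, U=2, Z=0, X=0, Y=0) weight 1/210
  (W=3, V=2, U=2, Z=0, X=0, Y=1) weight 1/210
  (W=3, V=2, U=2, Z=0, X=0, Y=2) weight 1/840
  (W=3, V=2, U=2, Z=0, X=1, Y=0) weight 1/630
  (W=3, V=2, U=2, Z=0, X=1, Y=1) weight 1/630
  (W=3, V=2, U=2, Z=0, X=1, Y=2) weight 1/2520
  (W=3, V=3, U=1, Z=0, X=0, Y=0) weight 1/210
  (W=3, V=3, U=1, Z=0, X=0, Y=1) weight 1/210
  … 4 more
Group by U:
  weight(U=1) = 1/70
  weight(U=2) = 1/70
Total weight = 1/70 + 1/70 = 1/35
P(U=1 | obs) = 1/70 / 1/35 = 1/2
P(U=2 | obs) = 1/70 / 1/35 = 1/2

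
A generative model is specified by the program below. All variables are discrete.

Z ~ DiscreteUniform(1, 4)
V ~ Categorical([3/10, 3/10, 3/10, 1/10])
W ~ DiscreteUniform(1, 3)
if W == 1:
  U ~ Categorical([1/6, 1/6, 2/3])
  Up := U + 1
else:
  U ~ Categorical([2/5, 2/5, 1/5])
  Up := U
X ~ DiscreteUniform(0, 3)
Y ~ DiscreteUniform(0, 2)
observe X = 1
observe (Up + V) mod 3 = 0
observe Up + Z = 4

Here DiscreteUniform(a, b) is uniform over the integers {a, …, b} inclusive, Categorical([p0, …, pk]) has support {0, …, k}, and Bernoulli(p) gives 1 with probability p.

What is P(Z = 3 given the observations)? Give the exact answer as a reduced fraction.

Enumerate traces; 36 have nonzero weight after conditioning:
  (Z=1, V=0, W=1, U=2, X=1, Y=0) weight 1/720
  (Z=1, V=0, W=1, U=2, X=1, Y=1) weight 1/720
  (Z=1, V=0, W=1, U=2, X=1, Y=2) weight 1/720
  (Z=1, V=3, W=1, U=2, X=1, Y=0) weight 1/2160
  (Z=1, V=3, W=1, U=2, X=1, Y=1) weight 1/2160
  (Z=1, V=3, W=1, U=2, X=1, Y=2) weight 1/2160
  (Z=2, V=1, W=1, U=1, X=1, Y=0) weight 1/2880
  (Z=2, V=1, W=1, U=1, X=1, Y=1) weight 1/2880
  (Z=3, V=2, W=1, U=0, X=1, Y=0) weight 1/2880
  (Z=4, V=0, W=2, U=0, X=1, Y=0) weight 1/1200
  … 26 more
Group by Z:
  weight(Z=1) = 1/180
  weight(Z=2) = 17/4800
  weight(Z=3) = 29/4800
  weight(Z=4) = 1/150
Total weight = 1/180 + 17/4800 + 29/4800 + 1/150 = 157/7200
P(Z=1 | obs) = 1/180 / 157/7200 = 40/157
P(Z=2 | obs) = 17/4800 / 157/7200 = 51/314
P(Z=3 | obs) = 29/4800 / 157/7200 = 87/314
P(Z=4 | obs) = 1/150 / 157/7200 = 48/157

P(Z = 3 | obs) = 87/314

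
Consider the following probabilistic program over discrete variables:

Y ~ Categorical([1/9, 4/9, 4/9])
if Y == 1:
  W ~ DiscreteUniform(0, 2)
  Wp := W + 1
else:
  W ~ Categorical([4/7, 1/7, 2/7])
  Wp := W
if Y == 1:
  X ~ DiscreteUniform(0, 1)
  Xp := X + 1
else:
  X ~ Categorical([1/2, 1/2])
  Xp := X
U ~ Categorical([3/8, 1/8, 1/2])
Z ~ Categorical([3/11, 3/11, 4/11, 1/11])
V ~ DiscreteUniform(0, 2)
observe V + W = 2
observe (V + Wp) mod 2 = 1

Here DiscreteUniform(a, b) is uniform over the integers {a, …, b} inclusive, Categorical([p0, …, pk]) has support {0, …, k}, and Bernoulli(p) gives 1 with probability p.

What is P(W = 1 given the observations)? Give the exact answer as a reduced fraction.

P(W = 1 | obs) = 1/3

Enumerate traces; 72 have nonzero weight after conditioning:
  (Y=1, W=0, X=0, U=0, Z=0, V=2) weight 1/396
  (Y=1, W=0, X=0, U=0, Z=1, V=2) weight 1/396
  (Y=1, W=0, X=0, U=0, Z=2, V=2) weight 1/297
  (Y=1, W=0, X=0, U=0, Z=3, V=2) weight 1/1188
  (Y=1, W=0, X=0, U=1, Z=0, V=2) weight 1/1188
  (Y=1, W=0, X=0, U=1, Z=1, V=2) weight 1/1188
  (Y=1, W=0, X=0, U=1, Z=2, V=2) weight 1/891
  (Y=1, W=0, X=0, U=1, Z=3, V=2) weight 1/3564
  (Y=1, W=1, X=0, U=0, Z=0, V=1) weight 1/396
  (Y=1, W=2, X=0, U=0, Z=0, V=0) weight 1/396
  … 62 more
Group by W:
  weight(W=0) = 4/81
  weight(W=1) = 4/81
  weight(W=2) = 4/81
Total weight = 4/81 + 4/81 + 4/81 = 4/27
P(W=0 | obs) = 4/81 / 4/27 = 1/3
P(W=1 | obs) = 4/81 / 4/27 = 1/3
P(W=2 | obs) = 4/81 / 4/27 = 1/3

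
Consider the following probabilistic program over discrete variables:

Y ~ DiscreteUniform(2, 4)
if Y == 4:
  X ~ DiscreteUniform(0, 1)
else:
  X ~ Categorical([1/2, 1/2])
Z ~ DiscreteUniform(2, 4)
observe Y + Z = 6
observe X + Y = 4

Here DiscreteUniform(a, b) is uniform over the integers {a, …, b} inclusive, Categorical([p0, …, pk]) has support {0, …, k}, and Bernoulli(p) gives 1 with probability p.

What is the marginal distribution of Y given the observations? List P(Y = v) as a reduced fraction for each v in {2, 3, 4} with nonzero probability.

Enumerate traces; 2 have nonzero weight after conditioning:
  (Y=3, X=1, Z=3) weight 1/18
  (Y=4, X=0, Z=2) weight 1/18
Group by Y:
  weight(Y=3) = 1/18
  weight(Y=4) = 1/18
Total weight = 1/18 + 1/18 = 1/9
P(Y=3 | obs) = 1/18 / 1/9 = 1/2
P(Y=4 | obs) = 1/18 / 1/9 = 1/2

P(Y=3) = 1/2, P(Y=4) = 1/2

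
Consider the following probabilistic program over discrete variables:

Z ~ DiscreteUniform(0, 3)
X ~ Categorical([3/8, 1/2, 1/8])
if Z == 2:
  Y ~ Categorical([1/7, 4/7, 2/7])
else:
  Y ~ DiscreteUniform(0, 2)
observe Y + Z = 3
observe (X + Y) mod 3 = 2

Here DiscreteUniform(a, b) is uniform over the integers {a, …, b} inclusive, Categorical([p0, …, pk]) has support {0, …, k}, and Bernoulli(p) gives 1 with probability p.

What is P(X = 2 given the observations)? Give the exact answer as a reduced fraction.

Enumerate traces; 3 have nonzero weight after conditioning:
  (Z=1, X=0, Y=2) weight 1/32
  (Z=2, X=1, Y=1) weight 1/14
  (Z=3, X=2, Y=0) weight 1/96
Group by X:
  weight(X=0) = 1/32
  weight(X=1) = 1/14
  weight(X=2) = 1/96
Total weight = 1/32 + 1/14 + 1/96 = 19/168
P(X=0 | obs) = 1/32 / 19/168 = 21/76
P(X=1 | obs) = 1/14 / 19/168 = 12/19
P(X=2 | obs) = 1/96 / 19/168 = 7/76

P(X = 2 | obs) = 7/76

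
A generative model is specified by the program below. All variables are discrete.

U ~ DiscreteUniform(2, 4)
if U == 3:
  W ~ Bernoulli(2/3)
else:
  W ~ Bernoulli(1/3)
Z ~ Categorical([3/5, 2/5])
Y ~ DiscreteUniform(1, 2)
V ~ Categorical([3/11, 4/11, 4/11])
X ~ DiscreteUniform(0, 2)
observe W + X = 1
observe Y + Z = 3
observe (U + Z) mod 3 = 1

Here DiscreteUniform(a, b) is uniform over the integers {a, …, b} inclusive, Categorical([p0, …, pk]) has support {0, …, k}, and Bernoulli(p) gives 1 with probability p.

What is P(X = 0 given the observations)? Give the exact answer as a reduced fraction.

P(X = 0 | obs) = 2/3

Enumerate traces; 6 have nonzero weight after conditioning:
  (U=3, W=0, Z=1, Y=2, V=0, X=1) weight 1/495
  (U=3, W=0, Z=1, Y=2, V=1, X=1) weight 4/1485
  (U=3, W=0, Z=1, Y=2, V=2, X=1) weight 4/1485
  (U=3, W=1, Z=1, Y=2, V=0, X=0) weight 2/495
  (U=3, W=1, Z=1, Y=2, V=1, X=0) weight 8/1485
  (U=3, W=1, Z=1, Y=2, V=2, X=0) weight 8/1485
Group by X:
  weight(X=0) = 2/135
  weight(X=1) = 1/135
Total weight = 2/135 + 1/135 = 1/45
P(X=0 | obs) = 2/135 / 1/45 = 2/3
P(X=1 | obs) = 1/135 / 1/45 = 1/3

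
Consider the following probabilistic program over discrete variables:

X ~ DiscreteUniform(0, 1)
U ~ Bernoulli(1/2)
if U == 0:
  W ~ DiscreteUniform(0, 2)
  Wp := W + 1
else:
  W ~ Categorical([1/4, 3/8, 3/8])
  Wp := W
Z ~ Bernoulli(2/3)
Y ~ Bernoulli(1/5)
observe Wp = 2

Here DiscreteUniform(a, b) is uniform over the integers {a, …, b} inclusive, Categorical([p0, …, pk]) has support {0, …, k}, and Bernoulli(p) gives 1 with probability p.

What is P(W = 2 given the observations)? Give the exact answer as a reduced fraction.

Enumerate traces; 16 have nonzero weight after conditioning:
  (X=0, U=0, W=1, Z=0, Y=0) weight 1/45
  (X=0, U=0, W=1, Z=0, Y=1) weight 1/180
  (X=0, U=0, W=1, Z=1, Y=0) weight 2/45
  (X=0, U=0, W=1, Z=1, Y=1) weight 1/90
  (X=0, U=1, W=2, Z=0, Y=0) weight 1/40
  (X=0, U=1, W=2, Z=0, Y=1) weight 1/160
  (X=0, U=1, W=2, Z=1, Y=0) weight 1/20
  (X=0, U=1, W=2, Z=1, Y=1) weight 1/80
  … 8 more
Group by W:
  weight(W=1) = 1/6
  weight(W=2) = 3/16
Total weight = 1/6 + 3/16 = 17/48
P(W=1 | obs) = 1/6 / 17/48 = 8/17
P(W=2 | obs) = 3/16 / 17/48 = 9/17

P(W = 2 | obs) = 9/17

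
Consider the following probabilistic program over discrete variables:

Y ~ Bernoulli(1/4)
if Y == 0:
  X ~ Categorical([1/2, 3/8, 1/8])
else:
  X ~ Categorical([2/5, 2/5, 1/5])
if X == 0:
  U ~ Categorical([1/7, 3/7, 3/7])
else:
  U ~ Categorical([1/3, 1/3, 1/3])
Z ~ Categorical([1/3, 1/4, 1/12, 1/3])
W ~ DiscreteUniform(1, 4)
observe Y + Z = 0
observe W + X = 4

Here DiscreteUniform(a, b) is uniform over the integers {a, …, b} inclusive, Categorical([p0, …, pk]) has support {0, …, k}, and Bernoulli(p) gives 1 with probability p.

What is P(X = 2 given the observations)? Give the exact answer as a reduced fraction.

Enumerate traces; 9 have nonzero weight after conditioning:
  (Y=0, X=0, U=0, Z=0, W=4) weight 1/224
  (Y=0, X=0, U=1, Z=0, W=4) weight 3/224
  (Y=0, X=0, U=2, Z=0, W=4) weight 3/224
  (Y=0, X=1, U=0, Z=0, W=3) weight 1/128
  (Y=0, X=1, U=1, Z=0, W=3) weight 1/128
  (Y=0, X=1, U=2, Z=0, W=3) weight 1/128
  (Y=0, X=2, U=0, Z=0, W=2) weight 1/384
  (Y=0, X=2, U=1, Z=0, W=2) weight 1/384
  … 1 more
Group by X:
  weight(X=0) = 1/32
  weight(X=1) = 3/128
  weight(X=2) = 1/128
Total weight = 1/32 + 3/128 + 1/128 = 1/16
P(X=0 | obs) = 1/32 / 1/16 = 1/2
P(X=1 | obs) = 3/128 / 1/16 = 3/8
P(X=2 | obs) = 1/128 / 1/16 = 1/8

P(X = 2 | obs) = 1/8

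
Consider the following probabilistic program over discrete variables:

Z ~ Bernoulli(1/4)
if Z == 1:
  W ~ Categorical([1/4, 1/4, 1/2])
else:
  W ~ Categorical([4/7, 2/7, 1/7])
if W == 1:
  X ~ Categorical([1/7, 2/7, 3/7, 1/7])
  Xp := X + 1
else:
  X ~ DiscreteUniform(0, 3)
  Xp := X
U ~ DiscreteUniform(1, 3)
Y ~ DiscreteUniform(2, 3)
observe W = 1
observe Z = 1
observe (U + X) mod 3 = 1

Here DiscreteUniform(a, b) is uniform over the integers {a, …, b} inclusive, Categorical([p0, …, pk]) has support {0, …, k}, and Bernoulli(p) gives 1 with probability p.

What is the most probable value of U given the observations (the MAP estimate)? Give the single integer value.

Enumerate traces; 8 have nonzero weight after conditioning:
  (Z=1, W=1, X=0, U=1, Y=2) weight 1/672
  (Z=1, W=1, X=0, U=1, Y=3) weight 1/672
  (Z=1, W=1, X=1, U=3, Y=2) weight 1/336
  (Z=1, W=1, X=1, U=3, Y=3) weight 1/336
  (Z=1, W=1, X=2, U=2, Y=2) weight 1/224
  (Z=1, W=1, X=2, U=2, Y=3) weight 1/224
  (Z=1, W=1, X=3, U=1, Y=2) weight 1/672
  (Z=1, W=1, X=3, U=1, Y=3) weight 1/672
Group by U:
  weight(U=1) = 1/168
  weight(U=2) = 1/112
  weight(U=3) = 1/168
Total weight = 1/168 + 1/112 + 1/168 = 1/48
P(U=1 | obs) = 1/168 / 1/48 = 2/7
P(U=2 | obs) = 1/112 / 1/48 = 3/7
P(U=3 | obs) = 1/168 / 1/48 = 2/7
argmax = 2

argmax_v P(U = v | obs) = 2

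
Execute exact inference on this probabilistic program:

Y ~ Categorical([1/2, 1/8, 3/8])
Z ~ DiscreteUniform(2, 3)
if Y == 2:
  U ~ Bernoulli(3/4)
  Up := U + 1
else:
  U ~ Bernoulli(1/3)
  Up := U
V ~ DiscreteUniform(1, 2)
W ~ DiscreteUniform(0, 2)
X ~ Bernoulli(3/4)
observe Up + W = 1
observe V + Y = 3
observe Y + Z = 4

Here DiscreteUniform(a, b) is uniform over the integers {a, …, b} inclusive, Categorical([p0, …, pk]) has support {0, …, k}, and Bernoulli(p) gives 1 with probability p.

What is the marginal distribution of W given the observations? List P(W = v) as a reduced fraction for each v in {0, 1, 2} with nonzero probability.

Enumerate traces; 6 have nonzero weight after conditioning:
  (Y=1, Z=3, U=0, V=2, W=1, X=0) weight 1/576
  (Y=1, Z=3, U=0, V=2, W=1, X=1) weight 1/192
  (Y=1, Z=3, U=1, V=2, W=0, X=0) weight 1/1152
  (Y=1, Z=3, U=1, V=2, W=0, X=1) weight 1/384
  (Y=2, Z=2, U=0, V=1, W=0, X=0) weight 1/512
  (Y=2, Z=2, U=0, V=1, W=0, X=1) weight 3/512
Group by W:
  weight(W=0) = 13/1152
  weight(W=1) = 1/144
Total weight = 13/1152 + 1/144 = 7/384
P(W=0 | obs) = 13/1152 / 7/384 = 13/21
P(W=1 | obs) = 1/144 / 7/384 = 8/21

P(W=0) = 13/21, P(W=1) = 8/21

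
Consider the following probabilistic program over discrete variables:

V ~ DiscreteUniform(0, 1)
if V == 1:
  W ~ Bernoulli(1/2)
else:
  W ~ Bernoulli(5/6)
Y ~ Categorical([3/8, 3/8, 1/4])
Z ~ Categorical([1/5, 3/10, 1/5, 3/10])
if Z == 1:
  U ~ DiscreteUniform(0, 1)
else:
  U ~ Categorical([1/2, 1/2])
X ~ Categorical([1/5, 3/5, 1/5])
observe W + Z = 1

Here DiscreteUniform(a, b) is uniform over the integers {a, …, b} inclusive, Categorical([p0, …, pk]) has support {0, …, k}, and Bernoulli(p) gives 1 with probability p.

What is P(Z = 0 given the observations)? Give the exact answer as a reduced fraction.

Enumerate traces; 72 have nonzero weight after conditioning:
  (V=0, W=0, Y=0, Z=1, U=0, X=0) weight 3/3200
  (V=0, W=0, Y=0, Z=1, U=0, X=1) weight 9/3200
  (V=0, W=0, Y=0, Z=1, U=0, X=2) weight 3/3200
  (V=0, W=0, Y=0, Z=1, U=1, X=0) weight 3/3200
  (V=0, W=0, Y=0, Z=1, U=1, X=1) weight 9/3200
  (V=0, W=0, Y=0, Z=1, U=1, X=2) weight 3/3200
  (V=0, W=0, Y=1, Z=1, U=0, X=0) weight 3/3200
  (V=0, W=0, Y=1, Z=1, U=0, X=1) weight 9/3200
  (V=0, W=1, Y=0, Z=0, U=0, X=0) weight 1/320
  … 63 more
Group by Z:
  weight(Z=0) = 2/15
  weight(Z=1) = 1/10
Total weight = 2/15 + 1/10 = 7/30
P(Z=0 | obs) = 2/15 / 7/30 = 4/7
P(Z=1 | obs) = 1/10 / 7/30 = 3/7

P(Z = 0 | obs) = 4/7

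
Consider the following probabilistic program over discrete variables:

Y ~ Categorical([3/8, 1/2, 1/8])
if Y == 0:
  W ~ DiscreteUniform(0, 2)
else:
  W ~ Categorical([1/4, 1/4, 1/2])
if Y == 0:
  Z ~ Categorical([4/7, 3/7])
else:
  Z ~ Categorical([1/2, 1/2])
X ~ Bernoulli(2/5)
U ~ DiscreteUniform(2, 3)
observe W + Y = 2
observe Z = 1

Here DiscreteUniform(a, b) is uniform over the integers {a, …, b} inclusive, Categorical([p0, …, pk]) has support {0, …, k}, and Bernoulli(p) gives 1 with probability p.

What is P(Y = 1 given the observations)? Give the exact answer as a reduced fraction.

P(Y = 1 | obs) = 28/59

Enumerate traces; 12 have nonzero weight after conditioning:
  (Y=0, W=2, Z=1, X=0, U=2) weight 9/560
  (Y=0, W=2, Z=1, X=0, U=3) weight 9/560
  (Y=0, W=2, Z=1, X=1, U=2) weight 3/280
  (Y=0, W=2, Z=1, X=1, U=3) weight 3/280
  (Y=1, W=1, Z=1, X=0, U=2) weight 3/160
  (Y=1, W=1, Z=1, X=0, U=3) weight 3/160
  (Y=1, W=1, Z=1, X=1, U=2) weight 1/80
  (Y=1, W=1, Z=1, X=1, U=3) weight 1/80
  (Y=2, W=0, Z=1, X=0, U=2) weight 3/640
  … 3 more
Group by Y:
  weight(Y=0) = 3/56
  weight(Y=1) = 1/16
  weight(Y=2) = 1/64
Total weight = 3/56 + 1/16 + 1/64 = 59/448
P(Y=0 | obs) = 3/56 / 59/448 = 24/59
P(Y=1 | obs) = 1/16 / 59/448 = 28/59
P(Y=2 | obs) = 1/64 / 59/448 = 7/59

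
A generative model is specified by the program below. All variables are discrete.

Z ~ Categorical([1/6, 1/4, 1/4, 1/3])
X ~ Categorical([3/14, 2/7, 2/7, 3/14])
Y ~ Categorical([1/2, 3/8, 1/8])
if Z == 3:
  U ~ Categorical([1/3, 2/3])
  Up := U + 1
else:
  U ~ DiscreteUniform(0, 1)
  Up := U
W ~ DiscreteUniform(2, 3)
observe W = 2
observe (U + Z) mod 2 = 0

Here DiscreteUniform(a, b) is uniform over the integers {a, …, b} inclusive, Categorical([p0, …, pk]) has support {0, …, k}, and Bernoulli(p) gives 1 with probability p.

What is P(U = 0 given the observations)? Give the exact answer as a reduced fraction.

Enumerate traces; 48 have nonzero weight after conditioning:
  (Z=0, X=0, Y=0, U=0, W=2) weight 1/224
  (Z=0, X=0, Y=1, U=0, W=2) weight 3/896
  (Z=0, X=0, Y=2, U=0, W=2) weight 1/896
  (Z=0, X=1, Y=0, U=0, W=2) weight 1/168
  (Z=0, X=1, Y=1, U=0, W=2) weight 1/224
  (Z=0, X=1, Y=2, U=0, W=2) weight 1/672
  (Z=0, X=2, Y=0, U=0, W=2) weight 1/168
  (Z=0, X=2, Y=1, U=0, W=2) weight 1/224
  (Z=1, X=0, Y=0, U=1, W=2) weight 3/448
  … 39 more
Group by U:
  weight(U=0) = 5/48
  weight(U=1) = 25/144
Total weight = 5/48 + 25/144 = 5/18
P(U=0 | obs) = 5/48 / 5/18 = 3/8
P(U=1 | obs) = 25/144 / 5/18 = 5/8

P(U = 0 | obs) = 3/8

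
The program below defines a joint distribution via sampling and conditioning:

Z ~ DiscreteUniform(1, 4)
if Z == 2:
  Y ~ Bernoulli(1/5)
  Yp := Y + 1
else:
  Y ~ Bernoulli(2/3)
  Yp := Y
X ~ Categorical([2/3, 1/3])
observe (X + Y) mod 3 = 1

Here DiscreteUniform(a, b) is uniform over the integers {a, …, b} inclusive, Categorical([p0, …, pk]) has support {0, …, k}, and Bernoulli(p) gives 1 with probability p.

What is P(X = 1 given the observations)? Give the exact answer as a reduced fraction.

P(X = 1 | obs) = 9/31

Enumerate traces; 8 have nonzero weight after conditioning:
  (Z=1, Y=0, X=1) weight 1/36
  (Z=1, Y=1, X=0) weight 1/9
  (Z=2, Y=0, X=1) weight 1/15
  (Z=2, Y=1, X=0) weight 1/30
  (Z=3, Y=0, X=1) weight 1/36
  (Z=3, Y=1, X=0) weight 1/9
  (Z=4, Y=0, X=1) weight 1/36
  (Z=4, Y=1, X=0) weight 1/9
Group by X:
  weight(X=0) = 11/30
  weight(X=1) = 3/20
Total weight = 11/30 + 3/20 = 31/60
P(X=0 | obs) = 11/30 / 31/60 = 22/31
P(X=1 | obs) = 3/20 / 31/60 = 9/31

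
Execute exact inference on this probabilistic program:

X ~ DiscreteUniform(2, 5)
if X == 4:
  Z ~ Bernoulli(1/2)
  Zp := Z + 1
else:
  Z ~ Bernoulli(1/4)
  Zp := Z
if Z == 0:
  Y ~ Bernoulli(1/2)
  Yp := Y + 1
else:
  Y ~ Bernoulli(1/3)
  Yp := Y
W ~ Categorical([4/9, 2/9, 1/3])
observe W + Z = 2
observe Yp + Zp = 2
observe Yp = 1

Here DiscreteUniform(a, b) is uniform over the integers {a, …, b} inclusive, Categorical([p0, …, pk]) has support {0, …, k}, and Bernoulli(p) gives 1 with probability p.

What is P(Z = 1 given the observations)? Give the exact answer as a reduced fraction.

Enumerate traces; 4 have nonzero weight after conditioning:
  (X=2, Z=1, Y=1, W=1) weight 1/216
  (X=3, Z=1, Y=1, W=1) weight 1/216
  (X=4, Z=0, Y=0, W=2) weight 1/48
  (X=5, Z=1, Y=1, W=1) weight 1/216
Group by Z:
  weight(Z=0) = 1/48
  weight(Z=1) = 1/72
Total weight = 1/48 + 1/72 = 5/144
P(Z=0 | obs) = 1/48 / 5/144 = 3/5
P(Z=1 | obs) = 1/72 / 5/144 = 2/5

P(Z = 1 | obs) = 2/5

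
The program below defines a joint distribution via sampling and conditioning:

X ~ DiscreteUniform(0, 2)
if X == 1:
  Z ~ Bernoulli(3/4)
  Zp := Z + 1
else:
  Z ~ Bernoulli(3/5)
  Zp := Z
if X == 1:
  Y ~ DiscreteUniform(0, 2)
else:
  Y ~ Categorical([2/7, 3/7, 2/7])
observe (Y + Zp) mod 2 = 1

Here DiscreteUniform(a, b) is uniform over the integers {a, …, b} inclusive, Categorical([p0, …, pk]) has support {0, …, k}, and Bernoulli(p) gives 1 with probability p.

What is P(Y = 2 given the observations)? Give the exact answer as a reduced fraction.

Enumerate traces; 9 have nonzero weight after conditioning:
  (X=0, Z=0, Y=1) weight 2/35
  (X=0, Z=1, Y=0) weight 2/35
  (X=0, Z=1, Y=2) weight 2/35
  (X=1, Z=0, Y=0) weight 1/36
  (X=1, Z=0, Y=2) weight 1/36
  (X=1, Z=1, Y=1) weight 1/12
  (X=2, Z=0, Y=1) weight 2/35
  (X=2, Z=1, Y=0) weight 2/35
  … 1 more
Group by Y:
  weight(Y=0) = 179/1260
  weight(Y=1) = 83/420
  weight(Y=2) = 179/1260
Total weight = 179/1260 + 83/420 + 179/1260 = 607/1260
P(Y=0 | obs) = 179/1260 / 607/1260 = 179/607
P(Y=1 | obs) = 83/420 / 607/1260 = 249/607
P(Y=2 | obs) = 179/1260 / 607/1260 = 179/607

P(Y = 2 | obs) = 179/607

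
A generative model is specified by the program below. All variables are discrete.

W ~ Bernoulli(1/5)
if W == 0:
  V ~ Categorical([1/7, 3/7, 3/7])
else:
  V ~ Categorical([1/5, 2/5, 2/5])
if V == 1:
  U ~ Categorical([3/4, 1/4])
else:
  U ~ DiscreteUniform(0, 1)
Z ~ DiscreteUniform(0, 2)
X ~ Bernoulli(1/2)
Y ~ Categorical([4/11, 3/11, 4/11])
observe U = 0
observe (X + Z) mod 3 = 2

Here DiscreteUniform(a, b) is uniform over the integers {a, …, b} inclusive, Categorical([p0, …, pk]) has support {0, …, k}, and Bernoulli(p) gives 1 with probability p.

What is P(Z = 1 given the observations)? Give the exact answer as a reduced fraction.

P(Z = 1 | obs) = 1/2

Enumerate traces; 36 have nonzero weight after conditioning:
  (W=0, V=0, U=0, Z=1, X=1, Y=0) weight 4/1155
  (W=0, V=0, U=0, Z=1, X=1, Y=1) weight 1/385
  (W=0, V=0, U=0, Z=1, X=1, Y=2) weight 4/1155
  (W=0, V=0, U=0, Z=2, X=0, Y=0) weight 4/1155
  (W=0, V=0, U=0, Z=2, X=0, Y=1) weight 1/385
  (W=0, V=0, U=0, Z=2, X=0, Y=2) weight 4/1155
  (W=0, V=1, U=0, Z=1, X=1, Y=0) weight 6/385
  (W=0, V=1, U=0, Z=1, X=1, Y=1) weight 9/770
  … 28 more
Group by Z:
  weight(Z=1) = 53/525
  weight(Z=2) = 53/525
Total weight = 53/525 + 53/525 = 106/525
P(Z=1 | obs) = 53/525 / 106/525 = 1/2
P(Z=2 | obs) = 53/525 / 106/525 = 1/2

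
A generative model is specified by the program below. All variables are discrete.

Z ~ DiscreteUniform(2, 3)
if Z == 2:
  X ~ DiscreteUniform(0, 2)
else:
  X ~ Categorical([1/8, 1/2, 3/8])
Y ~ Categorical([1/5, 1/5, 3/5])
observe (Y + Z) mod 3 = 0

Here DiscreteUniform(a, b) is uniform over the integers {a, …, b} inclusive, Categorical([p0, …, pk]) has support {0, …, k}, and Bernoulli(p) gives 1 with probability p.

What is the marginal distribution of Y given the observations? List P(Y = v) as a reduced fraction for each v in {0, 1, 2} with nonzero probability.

Enumerate traces; 6 have nonzero weight after conditioning:
  (Z=2, X=0, Y=1) weight 1/30
  (Z=2, X=1, Y=1) weight 1/30
  (Z=2, X=2, Y=1) weight 1/30
  (Z=3, X=0, Y=0) weight 1/80
  (Z=3, X=1, Y=0) weight 1/20
  (Z=3, X=2, Y=0) weight 3/80
Group by Y:
  weight(Y=0) = 1/10
  weight(Y=1) = 1/10
Total weight = 1/10 + 1/10 = 1/5
P(Y=0 | obs) = 1/10 / 1/5 = 1/2
P(Y=1 | obs) = 1/10 / 1/5 = 1/2

P(Y=0) = 1/2, P(Y=1) = 1/2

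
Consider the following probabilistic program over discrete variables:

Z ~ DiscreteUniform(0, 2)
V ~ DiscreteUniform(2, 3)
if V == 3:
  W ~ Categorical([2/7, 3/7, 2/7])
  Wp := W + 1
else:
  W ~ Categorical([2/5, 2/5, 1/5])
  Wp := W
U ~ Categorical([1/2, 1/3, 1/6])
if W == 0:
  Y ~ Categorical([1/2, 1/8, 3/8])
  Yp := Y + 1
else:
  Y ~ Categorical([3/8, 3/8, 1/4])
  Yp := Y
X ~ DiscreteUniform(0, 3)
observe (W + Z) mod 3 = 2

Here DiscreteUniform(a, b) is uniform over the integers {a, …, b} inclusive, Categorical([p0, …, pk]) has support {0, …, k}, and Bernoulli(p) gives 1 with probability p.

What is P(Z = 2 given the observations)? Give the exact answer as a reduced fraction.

P(Z = 2 | obs) = 12/35

Enumerate traces; 216 have nonzero weight after conditioning:
  (Z=0, V=2, W=2, U=0, Y=0, X=0) weight 1/640
  (Z=0, V=2, W=2, U=0, Y=0, X=1) weight 1/640
  (Z=0, V=2, W=2, U=0, Y=0, X=2) weight 1/640
  (Z=0, V=2, W=2, U=0, Y=0, X=3) weight 1/640
  (Z=0, V=2, W=2, U=0, Y=1, X=0) weight 1/640
  (Z=0, V=2, W=2, U=0, Y=1, X=1) weight 1/640
  (Z=0, V=2, W=2, U=0, Y=1, X=2) weight 1/640
  (Z=0, V=2, W=2, U=0, Y=1, X=3) weight 1/640
  (Z=1, V=2, W=1, U=0, Y=0, X=0) weight 1/320
  (Z=2, V=2, W=0, U=0, Y=0, X=0) weight 1/240
  … 206 more
Group by Z:
  weight(Z=0) = 17/210
  weight(Z=1) = 29/210
  weight(Z=2) = 4/35
Total weight = 17/210 + 29/210 + 4/35 = 1/3
P(Z=0 | obs) = 17/210 / 1/3 = 17/70
P(Z=1 | obs) = 29/210 / 1/3 = 29/70
P(Z=2 | obs) = 4/35 / 1/3 = 12/35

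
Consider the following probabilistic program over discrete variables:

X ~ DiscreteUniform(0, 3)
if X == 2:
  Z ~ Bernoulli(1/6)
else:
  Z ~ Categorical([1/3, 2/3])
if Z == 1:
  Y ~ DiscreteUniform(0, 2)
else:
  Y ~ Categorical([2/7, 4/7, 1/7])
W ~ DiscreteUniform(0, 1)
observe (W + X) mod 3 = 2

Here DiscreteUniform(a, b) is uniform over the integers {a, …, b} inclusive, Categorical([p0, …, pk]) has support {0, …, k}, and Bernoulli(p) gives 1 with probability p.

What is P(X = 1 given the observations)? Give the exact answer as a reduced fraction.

Enumerate traces; 12 have nonzero weight after conditioning:
  (X=1, Z=0, Y=0, W=1) weight 1/84
  (X=1, Z=0, Y=1, W=1) weight 1/42
  (X=1, Z=0, Y=2, W=1) weight 1/168
  (X=1, Z=1, Y=0, W=1) weight 1/36
  (X=1, Z=1, Y=1, W=1) weight 1/36
  (X=1, Z=1, Y=2, W=1) weight 1/36
  (X=2, Z=0, Y=0, W=0) weight 5/168
  (X=2, Z=0, Y=1, W=0) weight 5/84
  … 4 more
Group by X:
  weight(X=1) = 1/8
  weight(X=2) = 1/8
Total weight = 1/8 + 1/8 = 1/4
P(X=1 | obs) = 1/8 / 1/4 = 1/2
P(X=2 | obs) = 1/8 / 1/4 = 1/2

P(X = 1 | obs) = 1/2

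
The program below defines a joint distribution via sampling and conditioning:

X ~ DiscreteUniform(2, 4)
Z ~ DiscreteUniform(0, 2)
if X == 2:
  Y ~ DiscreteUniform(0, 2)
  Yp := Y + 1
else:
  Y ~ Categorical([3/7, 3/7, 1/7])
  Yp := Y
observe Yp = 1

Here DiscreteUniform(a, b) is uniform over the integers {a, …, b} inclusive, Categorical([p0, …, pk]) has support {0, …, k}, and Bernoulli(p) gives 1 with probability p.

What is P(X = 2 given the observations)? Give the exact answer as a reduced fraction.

Enumerate traces; 9 have nonzero weight after conditioning:
  (X=2, Z=0, Y=0) weight 1/27
  (X=2, Z=1, Y=0) weight 1/27
  (X=2, Z=2, Y=0) weight 1/27
  (X=3, Z=0, Y=1) weight 1/21
  (X=3, Z=1, Y=1) weight 1/21
  (X=3, Z=2, Y=1) weight 1/21
  (X=4, Z=0, Y=1) weight 1/21
  (X=4, Z=1, Y=1) weight 1/21
  … 1 more
Group by X:
  weight(X=2) = 1/9
  weight(X=3) = 1/7
  weight(X=4) = 1/7
Total weight = 1/9 + 1/7 + 1/7 = 25/63
P(X=2 | obs) = 1/9 / 25/63 = 7/25
P(X=3 | obs) = 1/7 / 25/63 = 9/25
P(X=4 | obs) = 1/7 / 25/63 = 9/25

P(X = 2 | obs) = 7/25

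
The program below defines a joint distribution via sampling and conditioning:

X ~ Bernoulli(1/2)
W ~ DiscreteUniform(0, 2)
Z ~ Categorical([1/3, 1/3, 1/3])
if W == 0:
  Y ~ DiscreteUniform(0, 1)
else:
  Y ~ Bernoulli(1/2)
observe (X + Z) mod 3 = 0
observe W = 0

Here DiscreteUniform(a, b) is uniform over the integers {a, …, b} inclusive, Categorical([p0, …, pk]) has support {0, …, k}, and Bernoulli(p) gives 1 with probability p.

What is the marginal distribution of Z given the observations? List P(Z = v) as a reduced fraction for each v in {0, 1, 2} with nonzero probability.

Enumerate traces; 4 have nonzero weight after conditioning:
  (X=0, W=0, Z=0, Y=0) weight 1/36
  (X=0, W=0, Z=0, Y=1) weight 1/36
  (X=1, W=0, Z=2, Y=0) weight 1/36
  (X=1, W=0, Z=2, Y=1) weight 1/36
Group by Z:
  weight(Z=0) = 1/18
  weight(Z=2) = 1/18
Total weight = 1/18 + 1/18 = 1/9
P(Z=0 | obs) = 1/18 / 1/9 = 1/2
P(Z=2 | obs) = 1/18 / 1/9 = 1/2

P(Z=0) = 1/2, P(Z=2) = 1/2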